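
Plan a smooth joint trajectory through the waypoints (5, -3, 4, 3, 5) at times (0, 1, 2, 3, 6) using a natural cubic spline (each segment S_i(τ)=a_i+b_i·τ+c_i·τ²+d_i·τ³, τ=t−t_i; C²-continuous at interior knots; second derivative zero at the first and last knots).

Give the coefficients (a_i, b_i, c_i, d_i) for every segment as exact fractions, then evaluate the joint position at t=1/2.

  seg 0: a=5 b=-1094/87 c=0 d=398/87
  seg 1: a=-3 b=100/87 c=398/29 d=-685/87
  seg 2: a=4 b=433/87 c=-287/29 d=341/87
  seg 3: a=3 b=-266/87 c=54/29 d=-6/29
S(1/2) = -83/116

Δ: Δ0=-8, Δ1=7, Δ2=-1, Δ3=2/3
row 1: diag=4, rhs=90; c'=1/4, d'=45/2
row 2: denom=4−1·1/4=15/4; d'=(-48−1·45/2)/(15/4)=-94/5
row 3: denom=8−1·4/15=116/15; d'=(10−1·-94/5)/(116/15)=108/29
back: M3=108/29
back: M2=-94/5−4/15·108/29=-574/29
back: M1=45/2−1/4·-574/29=796/29
M: M0=0, M1=796/29, M2=-574/29, M3=108/29, M4=0
seg 0: a=5, c=M0/2=0, d=(M1−M0)/(6·1)=398/87, b=Δ0−h0·(2M0+M1)/6=-1094/87
seg 1: a=-3, c=M1/2=398/29, d=(M2−M1)/(6·1)=-685/87, b=Δ1−h1·(2M1+M2)/6=100/87
seg 2: a=4, c=M2/2=-287/29, d=(M3−M2)/(6·1)=341/87, b=Δ2−h2·(2M2+M3)/6=433/87
seg 3: a=3, c=M3/2=54/29, d=(M4−M3)/(6·3)=-6/29, b=Δ3−h3·(2M3+M4)/6=-266/87
t_q=1/2 → seg 0, τ=1/2; S=5+-1094/87·τ+0·τ²+398/87·τ³=-83/116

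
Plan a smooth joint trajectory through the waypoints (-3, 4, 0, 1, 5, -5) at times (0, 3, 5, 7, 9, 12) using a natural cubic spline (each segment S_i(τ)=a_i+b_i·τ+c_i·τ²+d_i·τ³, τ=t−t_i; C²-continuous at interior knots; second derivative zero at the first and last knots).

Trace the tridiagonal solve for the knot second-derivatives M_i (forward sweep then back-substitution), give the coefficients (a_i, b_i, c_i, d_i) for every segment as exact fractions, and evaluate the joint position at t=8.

Δ: Δ0=7/3, Δ1=-2, Δ2=1/2, Δ3=2, Δ4=-10/3
row 1: diag=10, rhs=-26; c'=1/5, d'=-13/5
row 2: denom=8−2·1/5=38/5; d'=(15−2·-13/5)/(38/5)=101/38
row 3: denom=8−2·5/19=142/19; d'=(9−2·101/38)/(142/19)=35/71
row 4: denom=10−2·19/71=672/71; d'=(-32−2·35/71)/(672/71)=-1171/336
back: M4=-1171/336
back: M3=35/71−19/71·-1171/336=479/336
back: M2=101/38−5/19·479/336=767/336
back: M1=-13/5−1/5·767/336=-1027/336
M: M0=0, M1=-1027/336, M2=767/336, M3=479/336, M4=-1171/336, M5=0
seg 0: a=-3, c=M0/2=0, d=(M1−M0)/(6·3)=-1027/6048, b=Δ0−h0·(2M0+M1)/6=865/224
seg 1: a=4, c=M1/2=-1027/672, d=(M2−M1)/(6·2)=299/672, b=Δ1−h1·(2M1+M2)/6=-81/112
seg 2: a=0, c=M2/2=767/672, d=(M3−M2)/(6·2)=-1/14, b=Δ2−h2·(2M2+M3)/6=-503/336
seg 3: a=1, c=M3/2=479/672, d=(M4−M3)/(6·2)=-275/672, b=Δ3−h3·(2M3+M4)/6=743/336
seg 4: a=5, c=M4/2=-1171/672, d=(M5−M4)/(6·3)=1171/6048, b=Δ4−h4·(2M4+M5)/6=17/112
t_q=8 → seg 3, τ=1; S=1+743/336·τ+479/672·τ²+-275/672·τ³=1181/336

  seg 0: a=-3 b=865/224 c=0 d=-1027/6048
  seg 1: a=4 b=-81/112 c=-1027/672 d=299/672
  seg 2: a=0 b=-503/336 c=767/672 d=-1/14
  seg 3: a=1 b=743/336 c=479/672 d=-275/672
  seg 4: a=5 b=17/112 c=-1171/672 d=1171/6048
S(8) = 1181/336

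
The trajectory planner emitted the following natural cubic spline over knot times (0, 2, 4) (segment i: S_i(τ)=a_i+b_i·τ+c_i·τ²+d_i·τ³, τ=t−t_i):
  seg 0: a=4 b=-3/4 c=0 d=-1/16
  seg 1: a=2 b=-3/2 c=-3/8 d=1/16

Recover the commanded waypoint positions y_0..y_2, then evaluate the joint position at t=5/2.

y_0=4 y_1=2 y_2=-2
S(5/2) = 149/128

y_0 = S_0(0) = a_0 = 4
y_1 = S_1(0) = a_1 = 2
y_2 = S_1(2) = -2
t_q=5/2 is in segment 1 (τ=1/2); S_1(τ)=149/128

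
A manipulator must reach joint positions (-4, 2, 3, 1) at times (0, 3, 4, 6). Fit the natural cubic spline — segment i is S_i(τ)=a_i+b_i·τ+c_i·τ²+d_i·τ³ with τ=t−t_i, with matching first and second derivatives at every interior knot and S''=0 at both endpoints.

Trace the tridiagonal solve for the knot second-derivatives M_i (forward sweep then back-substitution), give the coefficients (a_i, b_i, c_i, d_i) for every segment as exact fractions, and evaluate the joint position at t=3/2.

Δ: Δ0=2, Δ1=1, Δ2=-1
row 1: diag=8, rhs=-6; c'=1/8, d'=-3/4
row 2: denom=6−1·1/8=47/8; d'=(-12−1·-3/4)/(47/8)=-90/47
back: M2=-90/47
back: M1=-3/4−1/8·-90/47=-24/47
M: M0=0, M1=-24/47, M2=-90/47, M3=0
seg 0: a=-4, c=M0/2=0, d=(M1−M0)/(6·3)=-4/141, b=Δ0−h0·(2M0+M1)/6=106/47
seg 1: a=2, c=M1/2=-12/47, d=(M2−M1)/(6·1)=-11/47, b=Δ1−h1·(2M1+M2)/6=70/47
seg 2: a=3, c=M2/2=-45/47, d=(M3−M2)/(6·2)=15/94, b=Δ2−h2·(2M2+M3)/6=13/47
t_q=3/2 → seg 0, τ=3/2; S=-4+106/47·τ+0·τ²+-4/141·τ³=-67/94

  seg 0: a=-4 b=106/47 c=0 d=-4/141
  seg 1: a=2 b=70/47 c=-12/47 d=-11/47
  seg 2: a=3 b=13/47 c=-45/47 d=15/94
S(3/2) = -67/94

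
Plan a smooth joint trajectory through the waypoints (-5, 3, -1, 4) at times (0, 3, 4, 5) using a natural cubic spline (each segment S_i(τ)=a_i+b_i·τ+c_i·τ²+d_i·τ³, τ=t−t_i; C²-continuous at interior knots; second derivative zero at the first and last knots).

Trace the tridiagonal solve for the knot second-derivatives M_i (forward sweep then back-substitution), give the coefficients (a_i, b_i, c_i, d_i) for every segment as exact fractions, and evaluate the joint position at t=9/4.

Δ: Δ0=8/3, Δ1=-4, Δ2=5
row 1: diag=8, rhs=-40; c'=1/8, d'=-5
row 2: denom=4−1·1/8=31/8; d'=(54−1·-5)/(31/8)=472/31
back: M2=472/31
back: M1=-5−1/8·472/31=-214/31
M: M0=0, M1=-214/31, M2=472/31, M3=0
seg 0: a=-5, c=M0/2=0, d=(M1−M0)/(6·3)=-107/279, b=Δ0−h0·(2M0+M1)/6=569/93
seg 1: a=3, c=M1/2=-107/31, d=(M2−M1)/(6·1)=343/93, b=Δ1−h1·(2M1+M2)/6=-394/93
seg 2: a=-1, c=M2/2=236/31, d=(M3−M2)/(6·1)=-236/93, b=Δ2−h2·(2M2+M3)/6=-7/93
t_q=9/4 → seg 0, τ=9/4; S=-5+569/93·τ+0·τ²+-107/279·τ³=8725/1984

  seg 0: a=-5 b=569/93 c=0 d=-107/279
  seg 1: a=3 b=-394/93 c=-107/31 d=343/93
  seg 2: a=-1 b=-7/93 c=236/31 d=-236/93
S(9/4) = 8725/1984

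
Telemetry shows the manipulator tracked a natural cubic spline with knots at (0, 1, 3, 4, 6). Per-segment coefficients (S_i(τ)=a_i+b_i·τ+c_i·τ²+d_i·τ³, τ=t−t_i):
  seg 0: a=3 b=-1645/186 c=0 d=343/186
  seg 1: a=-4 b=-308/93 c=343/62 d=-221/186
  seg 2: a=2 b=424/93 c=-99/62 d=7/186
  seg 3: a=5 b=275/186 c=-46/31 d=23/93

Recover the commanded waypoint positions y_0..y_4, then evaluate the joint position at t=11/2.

y_0=3 y_1=-4 y_2=2 y_3=5 y_4=4
S(11/2) = 1169/248

y_0 = S_0(0) = a_0 = 3
y_1 = S_1(0) = a_1 = -4
y_2 = S_2(0) = a_2 = 2
y_3 = S_3(0) = a_3 = 5
y_4 = S_3(2) = 4
t_q=11/2 is in segment 3 (τ=3/2); S_3(τ)=1169/248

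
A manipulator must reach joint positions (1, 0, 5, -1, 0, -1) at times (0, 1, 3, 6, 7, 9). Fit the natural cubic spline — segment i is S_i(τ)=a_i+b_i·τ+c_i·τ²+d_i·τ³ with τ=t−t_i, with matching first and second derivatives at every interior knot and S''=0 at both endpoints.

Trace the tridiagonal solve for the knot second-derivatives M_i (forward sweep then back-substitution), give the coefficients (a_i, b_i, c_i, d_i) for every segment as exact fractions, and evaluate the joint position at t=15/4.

  seg 0: a=1 b=-1076/577 c=0 d=499/577
  seg 1: a=0 b=421/577 c=1497/577 d=-3945/4616
  seg 2: a=5 b=983/1154 c=-5847/2308 d=3653/6924
  seg 3: a=-1 b=-239/2308 c=1278/577 d=-2565/2308
  seg 4: a=0 b=1145/1154 c=-2583/2308 d=861/4616
S(15/4) = 655313/147712

Δ: Δ0=-1, Δ1=5/2, Δ2=-2, Δ3=1, Δ4=-1/2
row 1: diag=6, rhs=21; c'=1/3, d'=7/2
row 2: denom=10−2·1/3=28/3; d'=(-27−2·7/2)/(28/3)=-51/14
row 3: denom=8−3·9/28=197/28; d'=(18−3·-51/14)/(197/28)=810/197
row 4: denom=6−1·28/197=1154/197; d'=(-9−1·810/197)/(1154/197)=-2583/1154
back: M4=-2583/1154
back: M3=810/197−28/197·-2583/1154=2556/577
back: M2=-51/14−9/28·2556/577=-5847/1154
back: M1=7/2−1/3·-5847/1154=2994/577
M: M0=0, M1=2994/577, M2=-5847/1154, M3=2556/577, M4=-2583/1154, M5=0
seg 0: a=1, c=M0/2=0, d=(M1−M0)/(6·1)=499/577, b=Δ0−h0·(2M0+M1)/6=-1076/577
seg 1: a=0, c=M1/2=1497/577, d=(M2−M1)/(6·2)=-3945/4616, b=Δ1−h1·(2M1+M2)/6=421/577
seg 2: a=5, c=M2/2=-5847/2308, d=(M3−M2)/(6·3)=3653/6924, b=Δ2−h2·(2M2+M3)/6=983/1154
seg 3: a=-1, c=M3/2=1278/577, d=(M4−M3)/(6·1)=-2565/2308, b=Δ3−h3·(2M3+M4)/6=-239/2308
seg 4: a=0, c=M4/2=-2583/2308, d=(M5−M4)/(6·2)=861/4616, b=Δ4−h4·(2M4+M5)/6=1145/1154
t_q=15/4 → seg 2, τ=3/4; S=5+983/1154·τ+-5847/2308·τ²+3653/6924·τ³=655313/147712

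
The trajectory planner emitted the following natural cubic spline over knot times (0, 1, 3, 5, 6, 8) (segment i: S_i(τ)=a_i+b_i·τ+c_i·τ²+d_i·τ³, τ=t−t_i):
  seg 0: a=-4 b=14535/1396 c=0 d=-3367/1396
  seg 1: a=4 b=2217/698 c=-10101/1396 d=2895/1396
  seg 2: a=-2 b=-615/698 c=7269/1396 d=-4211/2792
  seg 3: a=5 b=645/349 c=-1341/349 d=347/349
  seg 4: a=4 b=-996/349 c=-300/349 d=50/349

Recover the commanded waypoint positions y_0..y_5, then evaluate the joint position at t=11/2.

y_0=-4 y_1=4 y_2=-2 y_3=5 y_4=4 y_5=-4
S(11/2) = 14205/2792

y_0 = S_0(0) = a_0 = -4
y_1 = S_1(0) = a_1 = 4
y_2 = S_2(0) = a_2 = -2
y_3 = S_3(0) = a_3 = 5
y_4 = S_4(0) = a_4 = 4
y_5 = S_4(2) = -4
t_q=11/2 is in segment 3 (τ=1/2); S_3(τ)=14205/2792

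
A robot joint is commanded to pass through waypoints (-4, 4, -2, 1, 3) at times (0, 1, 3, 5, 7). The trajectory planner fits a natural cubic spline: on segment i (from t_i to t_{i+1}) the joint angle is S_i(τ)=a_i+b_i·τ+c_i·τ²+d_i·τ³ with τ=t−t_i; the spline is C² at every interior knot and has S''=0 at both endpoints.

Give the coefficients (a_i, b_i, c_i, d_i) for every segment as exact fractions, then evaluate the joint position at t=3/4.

  seg 0: a=-4 b=1679/164 c=0 d=-367/164
  seg 1: a=4 b=289/82 c=-1101/164 d=283/164
  seg 2: a=-2 b=-215/82 c=597/164 d=-259/328
  seg 3: a=1 b=101/41 c=-45/41 d=15/82
S(3/4) = 28699/10496

Δ: Δ0=8, Δ1=-3, Δ2=3/2, Δ3=1
row 1: diag=6, rhs=-66; c'=1/3, d'=-11
row 2: denom=8−2·1/3=22/3; d'=(27−2·-11)/(22/3)=147/22
row 3: denom=8−2·3/11=82/11; d'=(-3−2·147/22)/(82/11)=-90/41
back: M3=-90/41
back: M2=147/22−3/11·-90/41=597/82
back: M1=-11−1/3·597/82=-1101/82
M: M0=0, M1=-1101/82, M2=597/82, M3=-90/41, M4=0
seg 0: a=-4, c=M0/2=0, d=(M1−M0)/(6·1)=-367/164, b=Δ0−h0·(2M0+M1)/6=1679/164
seg 1: a=4, c=M1/2=-1101/164, d=(M2−M1)/(6·2)=283/164, b=Δ1−h1·(2M1+M2)/6=289/82
seg 2: a=-2, c=M2/2=597/164, d=(M3−M2)/(6·2)=-259/328, b=Δ2−h2·(2M2+M3)/6=-215/82
seg 3: a=1, c=M3/2=-45/41, d=(M4−M3)/(6·2)=15/82, b=Δ3−h3·(2M3+M4)/6=101/41
t_q=3/4 → seg 0, τ=3/4; S=-4+1679/164·τ+0·τ²+-367/164·τ³=28699/10496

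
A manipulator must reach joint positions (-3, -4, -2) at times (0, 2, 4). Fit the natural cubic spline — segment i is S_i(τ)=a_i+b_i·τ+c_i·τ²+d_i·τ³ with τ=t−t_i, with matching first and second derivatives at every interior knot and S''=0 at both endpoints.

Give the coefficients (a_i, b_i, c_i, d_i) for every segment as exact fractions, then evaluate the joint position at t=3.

Δ: Δ0=-1/2, Δ1=1
row 1: diag=8, rhs=9; c'=1/4, d'=9/8
back: M1=9/8
M: M0=0, M1=9/8, M2=0
seg 0: a=-3, c=M0/2=0, d=(M1−M0)/(6·2)=3/32, b=Δ0−h0·(2M0+M1)/6=-7/8
seg 1: a=-4, c=M1/2=9/16, d=(M2−M1)/(6·2)=-3/32, b=Δ1−h1·(2M1+M2)/6=1/4
t_q=3 → seg 1, τ=1; S=-4+1/4·τ+9/16·τ²+-3/32·τ³=-105/32

  seg 0: a=-3 b=-7/8 c=0 d=3/32
  seg 1: a=-4 b=1/4 c=9/16 d=-3/32
S(3) = -105/32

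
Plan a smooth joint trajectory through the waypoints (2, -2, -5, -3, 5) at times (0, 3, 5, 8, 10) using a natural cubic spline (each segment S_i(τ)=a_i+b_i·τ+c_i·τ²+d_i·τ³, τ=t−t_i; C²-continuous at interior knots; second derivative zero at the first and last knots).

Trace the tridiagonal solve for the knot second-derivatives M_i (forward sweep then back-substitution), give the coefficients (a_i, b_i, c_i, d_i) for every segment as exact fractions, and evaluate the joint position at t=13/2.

  seg 0: a=2 b=-2089/1740 c=0 d=-77/5220
  seg 1: a=-2 b=-1391/870 c=-77/580 d=317/3480
  seg 2: a=-5 b=-451/435 c=12/29 d=67/1305
  seg 3: a=-3 b=1232/435 c=127/145 d=-127/870
S(13/2) = -6323/1160

Δ: Δ0=-4/3, Δ1=-3/2, Δ2=2/3, Δ3=4
row 1: diag=10, rhs=-1; c'=1/5, d'=-1/10
row 2: denom=10−2·1/5=48/5; d'=(13−2·-1/10)/(48/5)=11/8
row 3: denom=10−3·5/16=145/16; d'=(20−3·11/8)/(145/16)=254/145
back: M3=254/145
back: M2=11/8−5/16·254/145=24/29
back: M1=-1/10−1/5·24/29=-77/290
M: M0=0, M1=-77/290, M2=24/29, M3=254/145, M4=0
seg 0: a=2, c=M0/2=0, d=(M1−M0)/(6·3)=-77/5220, b=Δ0−h0·(2M0+M1)/6=-2089/1740
seg 1: a=-2, c=M1/2=-77/580, d=(M2−M1)/(6·2)=317/3480, b=Δ1−h1·(2M1+M2)/6=-1391/870
seg 2: a=-5, c=M2/2=12/29, d=(M3−M2)/(6·3)=67/1305, b=Δ2−h2·(2M2+M3)/6=-451/435
seg 3: a=-3, c=M3/2=127/145, d=(M4−M3)/(6·2)=-127/870, b=Δ3−h3·(2M3+M4)/6=1232/435
t_q=13/2 → seg 2, τ=3/2; S=-5+-451/435·τ+12/29·τ²+67/1305·τ³=-6323/1160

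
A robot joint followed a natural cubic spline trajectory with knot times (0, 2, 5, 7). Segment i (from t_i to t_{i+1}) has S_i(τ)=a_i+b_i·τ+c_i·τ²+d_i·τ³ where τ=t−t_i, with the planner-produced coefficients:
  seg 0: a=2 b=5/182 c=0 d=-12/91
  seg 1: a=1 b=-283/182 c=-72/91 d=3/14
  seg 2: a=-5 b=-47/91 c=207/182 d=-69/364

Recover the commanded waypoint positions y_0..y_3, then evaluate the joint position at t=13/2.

y_0=2 y_1=1 y_2=-5 y_3=-3
S(13/2) = -11227/2912

y_0 = S_0(0) = a_0 = 2
y_1 = S_1(0) = a_1 = 1
y_2 = S_2(0) = a_2 = -5
y_3 = S_2(2) = -3
t_q=13/2 is in segment 2 (τ=3/2); S_2(τ)=-11227/2912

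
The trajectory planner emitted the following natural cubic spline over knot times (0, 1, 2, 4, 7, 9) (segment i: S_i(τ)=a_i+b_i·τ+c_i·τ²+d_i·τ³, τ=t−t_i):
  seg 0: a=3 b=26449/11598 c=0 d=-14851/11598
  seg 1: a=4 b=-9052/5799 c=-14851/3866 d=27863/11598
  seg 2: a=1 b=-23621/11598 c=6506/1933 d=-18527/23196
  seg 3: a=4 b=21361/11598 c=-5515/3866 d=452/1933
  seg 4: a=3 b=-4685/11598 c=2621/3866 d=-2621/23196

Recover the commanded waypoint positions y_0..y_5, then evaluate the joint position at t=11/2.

y_0 = S_0(0) = a_0 = 3
y_1 = S_1(0) = a_1 = 4
y_2 = S_2(0) = a_2 = 1
y_3 = S_3(0) = a_3 = 4
y_4 = S_4(0) = a_4 = 3
y_5 = S_4(2) = 4
t_q=11/2 is in segment 3 (τ=3/2); S_3(τ)=67147/15464

y_0=3 y_1=4 y_2=1 y_3=4 y_4=3 y_5=4
S(11/2) = 67147/15464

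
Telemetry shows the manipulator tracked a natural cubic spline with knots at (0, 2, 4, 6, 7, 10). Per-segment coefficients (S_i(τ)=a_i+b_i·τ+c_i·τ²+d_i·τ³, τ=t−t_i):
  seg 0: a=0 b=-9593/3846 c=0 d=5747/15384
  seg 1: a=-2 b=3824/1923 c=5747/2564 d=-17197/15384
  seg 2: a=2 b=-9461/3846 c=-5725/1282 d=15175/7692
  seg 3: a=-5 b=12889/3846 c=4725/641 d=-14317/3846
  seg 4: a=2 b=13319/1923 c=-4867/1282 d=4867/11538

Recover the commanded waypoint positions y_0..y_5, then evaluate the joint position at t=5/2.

y_0 = S_0(0) = a_0 = 0
y_1 = S_1(0) = a_1 = -2
y_2 = S_2(0) = a_2 = 2
y_3 = S_3(0) = a_3 = -5
y_4 = S_4(0) = a_4 = 2
y_5 = S_4(3) = 0
t_q=5/2 is in segment 1 (τ=1/2); S_1(τ)=-24003/41024

y_0=0 y_1=-2 y_2=2 y_3=-5 y_4=2 y_5=0
S(5/2) = -24003/41024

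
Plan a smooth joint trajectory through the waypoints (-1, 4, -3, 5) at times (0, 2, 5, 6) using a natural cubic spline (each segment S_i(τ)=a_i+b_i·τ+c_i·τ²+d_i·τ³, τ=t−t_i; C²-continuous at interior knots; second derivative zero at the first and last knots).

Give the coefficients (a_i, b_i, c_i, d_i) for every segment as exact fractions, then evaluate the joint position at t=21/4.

Δ: Δ0=5/2, Δ1=-7/3, Δ2=8
row 1: diag=10, rhs=-29; c'=3/10, d'=-29/10
row 2: denom=8−3·3/10=71/10; d'=(62−3·-29/10)/(71/10)=707/71
back: M2=707/71
back: M1=-29/10−3/10·707/71=-418/71
M: M0=0, M1=-418/71, M2=707/71, M3=0
seg 0: a=-1, c=M0/2=0, d=(M1−M0)/(6·2)=-209/426, b=Δ0−h0·(2M0+M1)/6=1901/426
seg 1: a=4, c=M1/2=-209/71, d=(M2−M1)/(6·3)=125/142, b=Δ1−h1·(2M1+M2)/6=-607/426
seg 2: a=-3, c=M2/2=707/142, d=(M3−M2)/(6·1)=-707/426, b=Δ2−h2·(2M2+M3)/6=997/213
t_q=21/4 → seg 2, τ=1/4; S=-3+997/213·τ+707/142·τ²+-707/426·τ³=-14037/9088

  seg 0: a=-1 b=1901/426 c=0 d=-209/426
  seg 1: a=4 b=-607/426 c=-209/71 d=125/142
  seg 2: a=-3 b=997/213 c=707/142 d=-707/426
S(21/4) = -14037/9088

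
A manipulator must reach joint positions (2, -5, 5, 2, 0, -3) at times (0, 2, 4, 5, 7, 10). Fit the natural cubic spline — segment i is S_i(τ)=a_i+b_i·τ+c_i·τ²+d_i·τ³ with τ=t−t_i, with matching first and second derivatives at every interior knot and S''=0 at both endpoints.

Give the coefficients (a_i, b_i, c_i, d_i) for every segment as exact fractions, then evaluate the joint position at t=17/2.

  seg 0: a=2 b=-7879/1192 c=0 d=3707/4768
  seg 1: a=-5 b=1621/596 c=11121/2384 d=-8403/4768
  seg 2: a=5 b=275/1192 c=-1761/298 d=3193/1192
  seg 3: a=2 b=-2117/596 c=2535/1192 d=-507/1192
  seg 4: a=0 b=-89/596 c=-507/1192 d=169/3576
S(17/2) = -9741/9536

Δ: Δ0=-7/2, Δ1=5, Δ2=-3, Δ3=-1, Δ4=-1
row 1: diag=8, rhs=51; c'=1/4, d'=51/8
row 2: denom=6−2·1/4=11/2; d'=(-48−2·51/8)/(11/2)=-243/22
row 3: denom=6−1·2/11=64/11; d'=(12−1·-243/22)/(64/11)=507/128
row 4: denom=10−2·11/32=149/16; d'=(0−2·507/128)/(149/16)=-507/596
back: M4=-507/596
back: M3=507/128−11/32·-507/596=2535/596
back: M2=-243/22−2/11·2535/596=-1761/149
back: M1=51/8−1/4·-1761/149=11121/1192
M: M0=0, M1=11121/1192, M2=-1761/149, M3=2535/596, M4=-507/596, M5=0
seg 0: a=2, c=M0/2=0, d=(M1−M0)/(6·2)=3707/4768, b=Δ0−h0·(2M0+M1)/6=-7879/1192
seg 1: a=-5, c=M1/2=11121/2384, d=(M2−M1)/(6·2)=-8403/4768, b=Δ1−h1·(2M1+M2)/6=1621/596
seg 2: a=5, c=M2/2=-1761/298, d=(M3−M2)/(6·1)=3193/1192, b=Δ2−h2·(2M2+M3)/6=275/1192
seg 3: a=2, c=M3/2=2535/1192, d=(M4−M3)/(6·2)=-507/1192, b=Δ3−h3·(2M3+M4)/6=-2117/596
seg 4: a=0, c=M4/2=-507/1192, d=(M5−M4)/(6·3)=169/3576, b=Δ4−h4·(2M4+M5)/6=-89/596
t_q=17/2 → seg 4, τ=3/2; S=0+-89/596·τ+-507/1192·τ²+169/3576·τ³=-9741/9536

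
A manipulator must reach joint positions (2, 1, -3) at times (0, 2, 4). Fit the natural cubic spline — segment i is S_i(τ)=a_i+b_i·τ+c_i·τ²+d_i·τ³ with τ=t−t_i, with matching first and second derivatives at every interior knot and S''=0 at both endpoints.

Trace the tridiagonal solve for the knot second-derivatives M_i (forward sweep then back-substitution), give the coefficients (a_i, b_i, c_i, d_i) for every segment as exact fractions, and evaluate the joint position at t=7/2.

  seg 0: a=2 b=-1/8 c=0 d=-3/32
  seg 1: a=1 b=-5/4 c=-9/16 d=3/32
S(7/2) = -467/256

Δ: Δ0=-1/2, Δ1=-2
row 1: diag=8, rhs=-9; c'=1/4, d'=-9/8
back: M1=-9/8
M: M0=0, M1=-9/8, M2=0
seg 0: a=2, c=M0/2=0, d=(M1−M0)/(6·2)=-3/32, b=Δ0−h0·(2M0+M1)/6=-1/8
seg 1: a=1, c=M1/2=-9/16, d=(M2−M1)/(6·2)=3/32, b=Δ1−h1·(2M1+M2)/6=-5/4
t_q=7/2 → seg 1, τ=3/2; S=1+-5/4·τ+-9/16·τ²+3/32·τ³=-467/256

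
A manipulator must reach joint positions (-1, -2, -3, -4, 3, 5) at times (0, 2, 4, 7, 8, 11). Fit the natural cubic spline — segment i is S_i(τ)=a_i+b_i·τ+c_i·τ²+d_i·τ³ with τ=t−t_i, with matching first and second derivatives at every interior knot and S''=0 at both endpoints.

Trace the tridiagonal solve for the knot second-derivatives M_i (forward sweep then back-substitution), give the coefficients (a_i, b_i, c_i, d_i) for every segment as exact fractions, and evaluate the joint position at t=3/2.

Δ: Δ0=-1/2, Δ1=-1/2, Δ2=-1/3, Δ3=7, Δ4=2/3
row 1: diag=8, rhs=0; c'=1/4, d'=0
row 2: denom=10−2·1/4=19/2; d'=(1−2·0)/(19/2)=2/19
row 3: denom=8−3·6/19=134/19; d'=(44−3·2/19)/(134/19)=415/67
row 4: denom=8−1·19/134=1053/134; d'=(-38−1·415/67)/(1053/134)=-658/117
back: M4=-658/117
back: M3=415/67−19/134·-658/117=818/117
back: M2=2/19−6/19·818/117=-82/39
back: M1=0−1/4·-82/39=41/78
M: M0=0, M1=41/78, M2=-82/39, M3=818/117, M4=-658/117, M5=0
seg 0: a=-1, c=M0/2=0, d=(M1−M0)/(6·2)=41/936, b=Δ0−h0·(2M0+M1)/6=-79/117
seg 1: a=-2, c=M1/2=41/156, d=(M2−M1)/(6·2)=-205/936, b=Δ1−h1·(2M1+M2)/6=-35/234
seg 2: a=-3, c=M2/2=-41/39, d=(M3−M2)/(6·3)=532/1053, b=Δ2−h2·(2M2+M3)/6=-202/117
seg 3: a=-4, c=M3/2=409/117, d=(M4−M3)/(6·1)=-82/39, b=Δ3−h3·(2M3+M4)/6=656/117
seg 4: a=3, c=M4/2=-329/117, d=(M5−M4)/(6·3)=329/1053, b=Δ4−h4·(2M4+M5)/6=736/117
t_q=3/2 → seg 0, τ=3/2; S=-1+-79/117·τ+0·τ²+41/936·τ³=-4655/2496

  seg 0: a=-1 b=-79/117 c=0 d=41/936
  seg 1: a=-2 b=-35/234 c=41/156 d=-205/936
  seg 2: a=-3 b=-202/117 c=-41/39 d=532/1053
  seg 3: a=-4 b=656/117 c=409/117 d=-82/39
  seg 4: a=3 b=736/117 c=-329/117 d=329/1053
S(3/2) = -4655/2496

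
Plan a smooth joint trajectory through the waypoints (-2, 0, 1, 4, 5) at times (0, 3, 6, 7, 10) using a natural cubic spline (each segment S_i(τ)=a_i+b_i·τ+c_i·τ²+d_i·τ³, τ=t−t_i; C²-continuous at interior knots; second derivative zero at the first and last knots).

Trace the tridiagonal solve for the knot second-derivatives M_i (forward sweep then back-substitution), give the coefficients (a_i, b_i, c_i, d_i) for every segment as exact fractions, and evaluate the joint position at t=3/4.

Δ: Δ0=2/3, Δ1=1/3, Δ2=3, Δ3=1/3
row 1: diag=12, rhs=-2; c'=1/4, d'=-1/6
row 2: denom=8−3·1/4=29/4; d'=(16−3·-1/6)/(29/4)=66/29
row 3: denom=8−1·4/29=228/29; d'=(-16−1·66/29)/(228/29)=-265/114
back: M3=-265/114
back: M2=66/29−4/29·-265/114=148/57
back: M1=-1/6−1/4·148/57=-31/38
M: M0=0, M1=-31/38, M2=148/57, M3=-265/114, M4=0
seg 0: a=-2, c=M0/2=0, d=(M1−M0)/(6·3)=-31/684, b=Δ0−h0·(2M0+M1)/6=245/228
seg 1: a=0, c=M1/2=-31/76, d=(M2−M1)/(6·3)=389/2052, b=Δ1−h1·(2M1+M2)/6=-17/114
seg 2: a=1, c=M2/2=74/57, d=(M3−M2)/(6·1)=-187/228, b=Δ2−h2·(2M2+M3)/6=575/228
seg 3: a=4, c=M3/2=-265/228, d=(M4−M3)/(6·3)=265/2052, b=Δ3−h3·(2M3+M4)/6=101/38
t_q=3/4 → seg 0, τ=3/4; S=-2+245/228·τ+0·τ²+-31/684·τ³=-5901/4864

  seg 0: a=-2 b=245/228 c=0 d=-31/684
  seg 1: a=0 b=-17/114 c=-31/76 d=389/2052
  seg 2: a=1 b=575/228 c=74/57 d=-187/228
  seg 3: a=4 b=101/38 c=-265/228 d=265/2052
S(3/4) = -5901/4864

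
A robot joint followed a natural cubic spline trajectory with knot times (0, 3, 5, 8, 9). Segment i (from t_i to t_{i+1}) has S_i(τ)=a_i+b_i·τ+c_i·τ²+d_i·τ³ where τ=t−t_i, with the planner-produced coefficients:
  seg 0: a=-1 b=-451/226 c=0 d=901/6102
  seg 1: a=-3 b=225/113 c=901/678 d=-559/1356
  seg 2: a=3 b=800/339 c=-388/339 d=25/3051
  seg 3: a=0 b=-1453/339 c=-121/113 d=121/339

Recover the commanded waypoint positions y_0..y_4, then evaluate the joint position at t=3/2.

y_0 = S_0(0) = a_0 = -1
y_1 = S_1(0) = a_1 = -3
y_2 = S_2(0) = a_2 = 3
y_3 = S_3(0) = a_3 = 0
y_4 = S_3(1) = -5
t_q=3/2 is in segment 0 (τ=3/2); S_0(τ)=-6319/1808

y_0=-1 y_1=-3 y_2=3 y_3=0 y_4=-5
S(3/2) = -6319/1808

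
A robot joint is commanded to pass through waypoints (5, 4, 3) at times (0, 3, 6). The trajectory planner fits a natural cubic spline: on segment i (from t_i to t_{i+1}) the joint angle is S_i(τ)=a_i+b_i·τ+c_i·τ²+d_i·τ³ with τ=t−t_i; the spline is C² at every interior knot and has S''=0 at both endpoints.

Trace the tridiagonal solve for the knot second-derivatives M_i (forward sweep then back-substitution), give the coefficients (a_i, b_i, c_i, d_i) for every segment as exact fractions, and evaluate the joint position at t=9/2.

Δ: Δ0=-1/3, Δ1=-1/3
row 1: diag=12, rhs=0; c'=1/4, d'=0
back: M1=0
M: M0=0, M1=0, M2=0
seg 0: a=5, c=M0/2=0, d=(M1−M0)/(6·3)=0, b=Δ0−h0·(2M0+M1)/6=-1/3
seg 1: a=4, c=M1/2=0, d=(M2−M1)/(6·3)=0, b=Δ1−h1·(2M1+M2)/6=-1/3
t_q=9/2 → seg 1, τ=3/2; S=4+-1/3·τ+0·τ²+0·τ³=7/2

  seg 0: a=5 b=-1/3 c=0 d=0
  seg 1: a=4 b=-1/3 c=0 d=0
S(9/2) = 7/2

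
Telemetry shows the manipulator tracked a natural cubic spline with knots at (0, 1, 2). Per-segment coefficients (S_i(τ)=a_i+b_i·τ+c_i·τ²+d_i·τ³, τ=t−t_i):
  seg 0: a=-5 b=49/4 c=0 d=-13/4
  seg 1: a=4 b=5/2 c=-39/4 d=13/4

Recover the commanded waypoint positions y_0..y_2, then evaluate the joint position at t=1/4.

y_0=-5 y_1=4 y_2=0
S(1/4) = -509/256

y_0 = S_0(0) = a_0 = -5
y_1 = S_1(0) = a_1 = 4
y_2 = S_1(1) = 0
t_q=1/4 is in segment 0 (τ=1/4); S_0(τ)=-509/256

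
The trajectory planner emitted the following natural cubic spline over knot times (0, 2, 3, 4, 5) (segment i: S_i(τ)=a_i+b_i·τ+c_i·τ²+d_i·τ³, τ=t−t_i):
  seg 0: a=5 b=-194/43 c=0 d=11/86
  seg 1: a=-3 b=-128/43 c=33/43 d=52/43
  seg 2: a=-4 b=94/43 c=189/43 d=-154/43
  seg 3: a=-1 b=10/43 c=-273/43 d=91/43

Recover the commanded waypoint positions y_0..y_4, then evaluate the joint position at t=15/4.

y_0 = S_0(0) = a_0 = 5
y_1 = S_1(0) = a_1 = -3
y_2 = S_2(0) = a_2 = -4
y_3 = S_3(0) = a_3 = -1
y_4 = S_3(1) = -5
t_q=15/4 is in segment 2 (τ=3/4); S_2(τ)=-1925/1376

y_0=5 y_1=-3 y_2=-4 y_3=-1 y_4=-5
S(15/4) = -1925/1376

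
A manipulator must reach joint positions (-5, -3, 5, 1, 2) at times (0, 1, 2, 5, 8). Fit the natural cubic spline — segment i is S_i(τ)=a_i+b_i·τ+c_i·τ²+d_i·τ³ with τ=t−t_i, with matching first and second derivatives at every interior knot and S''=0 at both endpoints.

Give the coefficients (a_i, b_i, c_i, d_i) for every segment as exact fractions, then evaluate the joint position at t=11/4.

Δ: Δ0=2, Δ1=8, Δ2=-4/3, Δ3=1/3
row 1: diag=4, rhs=36; c'=1/4, d'=9
row 2: denom=8−1·1/4=31/4; d'=(-56−1·9)/(31/4)=-260/31
row 3: denom=12−3·12/31=336/31; d'=(10−3·-260/31)/(336/31)=545/168
back: M3=545/168
back: M2=-260/31−12/31·545/168=-135/14
back: M1=9−1/4·-135/14=639/56
M: M0=0, M1=639/56, M2=-135/14, M3=545/168, M4=0
seg 0: a=-5, c=M0/2=0, d=(M1−M0)/(6·1)=213/112, b=Δ0−h0·(2M0+M1)/6=11/112
seg 1: a=-3, c=M1/2=639/112, d=(M2−M1)/(6·1)=-393/112, b=Δ1−h1·(2M1+M2)/6=325/56
seg 2: a=5, c=M2/2=-135/28, d=(M3−M2)/(6·3)=2165/3024, b=Δ2−h2·(2M2+M3)/6=107/16
seg 3: a=1, c=M3/2=545/336, d=(M4−M3)/(6·3)=-545/3024, b=Δ3−h3·(2M3+M4)/6=-163/56
t_q=11/4 → seg 2, τ=3/4; S=5+107/16·τ+-135/28·τ²+2165/3024·τ³=54517/7168

  seg 0: a=-5 b=11/112 c=0 d=213/112
  seg 1: a=-3 b=325/56 c=639/112 d=-393/112
  seg 2: a=5 b=107/16 c=-135/28 d=2165/3024
  seg 3: a=1 b=-163/56 c=545/336 d=-545/3024
S(11/4) = 54517/7168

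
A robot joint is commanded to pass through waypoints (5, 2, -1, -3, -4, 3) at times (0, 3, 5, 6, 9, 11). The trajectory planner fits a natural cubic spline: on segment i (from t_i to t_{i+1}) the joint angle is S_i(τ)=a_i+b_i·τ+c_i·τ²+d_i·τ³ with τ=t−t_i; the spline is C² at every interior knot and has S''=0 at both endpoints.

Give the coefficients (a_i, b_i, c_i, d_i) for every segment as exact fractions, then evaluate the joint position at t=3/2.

  seg 0: a=5 b=-46/51 c=0 d=-5/459
  seg 1: a=2 b=-61/51 c=-5/51 d=-11/408
  seg 2: a=-1 b=-65/34 c=-53/204 d=35/204
  seg 3: a=-3 b=-23/12 c=13/51 d=167/1836
  seg 4: a=-4 b=211/102 c=73/68 d=-73/408
S(3/2) = 491/136

Δ: Δ0=-1, Δ1=-3/2, Δ2=-2, Δ3=-1/3, Δ4=7/2
row 1: diag=10, rhs=-3; c'=1/5, d'=-3/10
row 2: denom=6−2·1/5=28/5; d'=(-3−2·-3/10)/(28/5)=-3/7
row 3: denom=8−1·5/28=219/28; d'=(10−1·-3/7)/(219/28)=4/3
row 4: denom=10−3·28/73=646/73; d'=(23−3·4/3)/(646/73)=73/34
back: M4=73/34
back: M3=4/3−28/73·73/34=26/51
back: M2=-3/7−5/28·26/51=-53/102
back: M1=-3/10−1/5·-53/102=-10/51
M: M0=0, M1=-10/51, M2=-53/102, M3=26/51, M4=73/34, M5=0
seg 0: a=5, c=M0/2=0, d=(M1−M0)/(6·3)=-5/459, b=Δ0−h0·(2M0+M1)/6=-46/51
seg 1: a=2, c=M1/2=-5/51, d=(M2−M1)/(6·2)=-11/408, b=Δ1−h1·(2M1+M2)/6=-61/51
seg 2: a=-1, c=M2/2=-53/204, d=(M3−M2)/(6·1)=35/204, b=Δ2−h2·(2M2+M3)/6=-65/34
seg 3: a=-3, c=M3/2=13/51, d=(M4−M3)/(6·3)=167/1836, b=Δ3−h3·(2M3+M4)/6=-23/12
seg 4: a=-4, c=M4/2=73/68, d=(M5−M4)/(6·2)=-73/408, b=Δ4−h4·(2M4+M5)/6=211/102
t_q=3/2 → seg 0, τ=3/2; S=5+-46/51·τ+0·τ²+-5/459·τ³=491/136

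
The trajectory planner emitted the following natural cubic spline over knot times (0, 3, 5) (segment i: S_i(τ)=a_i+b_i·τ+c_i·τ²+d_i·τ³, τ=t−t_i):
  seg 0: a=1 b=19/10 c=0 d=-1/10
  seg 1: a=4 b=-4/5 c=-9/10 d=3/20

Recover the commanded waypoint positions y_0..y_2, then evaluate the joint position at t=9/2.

y_0=1 y_1=4 y_2=0
S(9/2) = 41/32

y_0 = S_0(0) = a_0 = 1
y_1 = S_1(0) = a_1 = 4
y_2 = S_1(2) = 0
t_q=9/2 is in segment 1 (τ=3/2); S_1(τ)=41/32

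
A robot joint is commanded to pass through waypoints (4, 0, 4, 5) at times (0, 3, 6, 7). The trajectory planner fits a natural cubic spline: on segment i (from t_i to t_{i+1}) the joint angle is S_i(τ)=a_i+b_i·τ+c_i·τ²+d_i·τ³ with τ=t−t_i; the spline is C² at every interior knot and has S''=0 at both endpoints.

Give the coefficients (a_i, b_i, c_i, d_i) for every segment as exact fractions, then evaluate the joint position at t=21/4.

Δ: Δ0=-4/3, Δ1=4/3, Δ2=1
row 1: diag=12, rhs=16; c'=1/4, d'=4/3
row 2: denom=8−3·1/4=29/4; d'=(-2−3·4/3)/(29/4)=-24/29
back: M2=-24/29
back: M1=4/3−1/4·-24/29=134/87
M: M0=0, M1=134/87, M2=-24/29, M3=0
seg 0: a=4, c=M0/2=0, d=(M1−M0)/(6·3)=67/783, b=Δ0−h0·(2M0+M1)/6=-61/29
seg 1: a=0, c=M1/2=67/87, d=(M2−M1)/(6·3)=-103/783, b=Δ1−h1·(2M1+M2)/6=6/29
seg 2: a=4, c=M2/2=-12/29, d=(M3−M2)/(6·1)=4/29, b=Δ2−h2·(2M2+M3)/6=37/29
t_q=21/4 → seg 1, τ=9/4; S=0+6/29·τ+67/87·τ²+-103/783·τ³=5319/1856

  seg 0: a=4 b=-61/29 c=0 d=67/783
  seg 1: a=0 b=6/29 c=67/87 d=-103/783
  seg 2: a=4 b=37/29 c=-12/29 d=4/29
S(21/4) = 5319/1856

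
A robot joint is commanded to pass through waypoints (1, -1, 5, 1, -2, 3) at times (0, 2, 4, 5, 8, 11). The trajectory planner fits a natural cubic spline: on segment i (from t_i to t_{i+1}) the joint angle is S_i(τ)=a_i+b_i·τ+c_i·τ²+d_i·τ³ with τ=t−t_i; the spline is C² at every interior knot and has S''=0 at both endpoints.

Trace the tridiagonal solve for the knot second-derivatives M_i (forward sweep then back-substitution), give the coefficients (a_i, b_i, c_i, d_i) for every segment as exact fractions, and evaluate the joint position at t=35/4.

Δ: Δ0=-1, Δ1=3, Δ2=-4, Δ3=-1, Δ4=5/3
row 1: diag=8, rhs=24; c'=1/4, d'=3
row 2: denom=6−2·1/4=11/2; d'=(-42−2·3)/(11/2)=-96/11
row 3: denom=8−1·2/11=86/11; d'=(18−1·-96/11)/(86/11)=147/43
row 4: denom=12−3·33/86=933/86; d'=(16−3·147/43)/(933/86)=494/933
back: M4=494/933
back: M3=147/43−33/86·494/933=1000/311
back: M2=-96/11−2/11·1000/311=-2896/311
back: M1=3−1/4·-2896/311=1657/311
M: M0=0, M1=1657/311, M2=-2896/311, M3=1000/311, M4=494/933, M5=0
seg 0: a=1, c=M0/2=0, d=(M1−M0)/(6·2)=1657/3732, b=Δ0−h0·(2M0+M1)/6=-2590/933
seg 1: a=-1, c=M1/2=1657/622, d=(M2−M1)/(6·2)=-4553/3732, b=Δ1−h1·(2M1+M2)/6=2381/933
seg 2: a=5, c=M2/2=-1448/311, d=(M3−M2)/(6·1)=1948/933, b=Δ2−h2·(2M2+M3)/6=-1336/933
seg 3: a=1, c=M3/2=500/311, d=(M4−M3)/(6·3)=-1253/8397, b=Δ3−h3·(2M3+M4)/6=-4180/933
seg 4: a=-2, c=M4/2=247/933, d=(M5−M4)/(6·3)=-247/8397, b=Δ4−h4·(2M4+M5)/6=1061/933
t_q=35/4 → seg 4, τ=3/4; S=-2+1061/933·τ+247/933·τ²+-247/8397·τ³=-20115/19904

  seg 0: a=1 b=-2590/933 c=0 d=1657/3732
  seg 1: a=-1 b=2381/933 c=1657/622 d=-4553/3732
  seg 2: a=5 b=-1336/933 c=-1448/311 d=1948/933
  seg 3: a=1 b=-4180/933 c=500/311 d=-1253/8397
  seg 4: a=-2 b=1061/933 c=247/933 d=-247/8397
S(35/4) = -20115/19904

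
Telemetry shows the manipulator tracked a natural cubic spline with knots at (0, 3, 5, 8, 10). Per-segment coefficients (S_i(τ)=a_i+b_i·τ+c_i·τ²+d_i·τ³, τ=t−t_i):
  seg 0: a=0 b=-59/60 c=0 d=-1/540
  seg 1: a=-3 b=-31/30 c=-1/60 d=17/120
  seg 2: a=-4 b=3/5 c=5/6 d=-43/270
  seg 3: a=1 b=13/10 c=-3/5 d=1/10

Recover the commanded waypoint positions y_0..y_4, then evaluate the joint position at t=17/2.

y_0 = S_0(0) = a_0 = 0
y_1 = S_1(0) = a_1 = -3
y_2 = S_2(0) = a_2 = -4
y_3 = S_3(0) = a_3 = 1
y_4 = S_3(2) = 2
t_q=17/2 is in segment 3 (τ=1/2); S_3(τ)=121/80

y_0=0 y_1=-3 y_2=-4 y_3=1 y_4=2
S(17/2) = 121/80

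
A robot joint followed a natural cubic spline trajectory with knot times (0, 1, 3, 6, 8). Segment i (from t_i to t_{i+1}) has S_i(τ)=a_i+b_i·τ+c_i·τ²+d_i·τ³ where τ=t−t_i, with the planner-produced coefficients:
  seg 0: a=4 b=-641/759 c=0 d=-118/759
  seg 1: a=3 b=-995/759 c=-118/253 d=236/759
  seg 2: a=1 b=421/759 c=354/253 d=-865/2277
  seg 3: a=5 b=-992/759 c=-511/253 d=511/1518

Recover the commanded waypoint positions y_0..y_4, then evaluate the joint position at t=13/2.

y_0=4 y_1=3 y_2=1 y_3=5 y_4=-3
S(13/2) = 15721/4048

y_0 = S_0(0) = a_0 = 4
y_1 = S_1(0) = a_1 = 3
y_2 = S_2(0) = a_2 = 1
y_3 = S_3(0) = a_3 = 5
y_4 = S_3(2) = -3
t_q=13/2 is in segment 3 (τ=1/2); S_3(τ)=15721/4048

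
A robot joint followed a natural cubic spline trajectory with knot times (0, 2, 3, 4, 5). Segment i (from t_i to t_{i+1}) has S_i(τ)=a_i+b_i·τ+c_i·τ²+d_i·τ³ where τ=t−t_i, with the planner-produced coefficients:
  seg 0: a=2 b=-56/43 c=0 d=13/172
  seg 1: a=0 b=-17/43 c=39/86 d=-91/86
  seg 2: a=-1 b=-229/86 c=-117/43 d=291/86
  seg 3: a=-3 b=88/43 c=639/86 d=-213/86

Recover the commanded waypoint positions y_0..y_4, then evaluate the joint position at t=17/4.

y_0 = S_0(0) = a_0 = 2
y_1 = S_1(0) = a_1 = 0
y_2 = S_2(0) = a_2 = -1
y_3 = S_3(0) = a_3 = -3
y_4 = S_3(1) = 4
t_q=17/4 is in segment 3 (τ=1/4); S_3(τ)=-11353/5504

y_0=2 y_1=0 y_2=-1 y_3=-3 y_4=4
S(17/4) = -11353/5504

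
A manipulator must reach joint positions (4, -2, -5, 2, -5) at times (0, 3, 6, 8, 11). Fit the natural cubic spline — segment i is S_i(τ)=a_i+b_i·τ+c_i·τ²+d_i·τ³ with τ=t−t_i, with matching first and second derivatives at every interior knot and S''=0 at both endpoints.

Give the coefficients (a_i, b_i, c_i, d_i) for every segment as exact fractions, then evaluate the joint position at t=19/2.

  seg 0: a=4 b=-317/177 c=0 d=-37/1593
  seg 1: a=-2 b=-428/177 c=-37/177 d=362/1593
  seg 2: a=-5 b=436/177 c=325/177 d=-311/472
  seg 3: a=2 b=673/354 c=-1499/708 d=1499/6372
S(19/2) = 1665/1888

Δ: Δ0=-2, Δ1=-1, Δ2=7/2, Δ3=-7/3
row 1: diag=12, rhs=6; c'=1/4, d'=1/2
row 2: denom=10−3·1/4=37/4; d'=(27−3·1/2)/(37/4)=102/37
row 3: denom=10−2·8/37=354/37; d'=(-35−2·102/37)/(354/37)=-1499/354
back: M3=-1499/354
back: M2=102/37−8/37·-1499/354=650/177
back: M1=1/2−1/4·650/177=-74/177
M: M0=0, M1=-74/177, M2=650/177, M3=-1499/354, M4=0
seg 0: a=4, c=M0/2=0, d=(M1−M0)/(6·3)=-37/1593, b=Δ0−h0·(2M0+M1)/6=-317/177
seg 1: a=-2, c=M1/2=-37/177, d=(M2−M1)/(6·3)=362/1593, b=Δ1−h1·(2M1+M2)/6=-428/177
seg 2: a=-5, c=M2/2=325/177, d=(M3−M2)/(6·2)=-311/472, b=Δ2−h2·(2M2+M3)/6=436/177
seg 3: a=2, c=M3/2=-1499/708, d=(M4−M3)/(6·3)=1499/6372, b=Δ3−h3·(2M3+M4)/6=673/354
t_q=19/2 → seg 3, τ=3/2; S=2+673/354·τ+-1499/708·τ²+1499/6372·τ³=1665/1888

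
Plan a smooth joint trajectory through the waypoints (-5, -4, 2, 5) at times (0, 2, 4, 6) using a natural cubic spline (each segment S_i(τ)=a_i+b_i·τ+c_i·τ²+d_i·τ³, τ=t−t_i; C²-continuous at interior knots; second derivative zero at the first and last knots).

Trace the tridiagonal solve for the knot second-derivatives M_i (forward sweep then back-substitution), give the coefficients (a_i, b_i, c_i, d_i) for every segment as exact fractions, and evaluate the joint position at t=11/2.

  seg 0: a=-5 b=-4/15 c=0 d=23/120
  seg 1: a=-4 b=61/30 c=23/20 d=-1/3
  seg 2: a=2 b=79/30 c=-17/20 d=17/120
S(11/2) = 289/64

Δ: Δ0=1/2, Δ1=3, Δ2=3/2
row 1: diag=8, rhs=15; c'=1/4, d'=15/8
row 2: denom=8−2·1/4=15/2; d'=(-9−2·15/8)/(15/2)=-17/10
back: M2=-17/10
back: M1=15/8−1/4·-17/10=23/10
M: M0=0, M1=23/10, M2=-17/10, M3=0
seg 0: a=-5, c=M0/2=0, d=(M1−M0)/(6·2)=23/120, b=Δ0−h0·(2M0+M1)/6=-4/15
seg 1: a=-4, c=M1/2=23/20, d=(M2−M1)/(6·2)=-1/3, b=Δ1−h1·(2M1+M2)/6=61/30
seg 2: a=2, c=M2/2=-17/20, d=(M3−M2)/(6·2)=17/120, b=Δ2−h2·(2M2+M3)/6=79/30
t_q=11/2 → seg 2, τ=3/2; S=2+79/30·τ+-17/20·τ²+17/120·τ³=289/64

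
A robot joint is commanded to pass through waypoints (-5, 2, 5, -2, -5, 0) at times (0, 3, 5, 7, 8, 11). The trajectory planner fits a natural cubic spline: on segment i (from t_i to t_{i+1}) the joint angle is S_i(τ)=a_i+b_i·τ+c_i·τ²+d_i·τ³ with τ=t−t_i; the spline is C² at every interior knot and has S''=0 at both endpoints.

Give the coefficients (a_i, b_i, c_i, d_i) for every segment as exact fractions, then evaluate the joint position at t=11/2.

Δ: Δ0=7/3, Δ1=3/2, Δ2=-7/2, Δ3=-3, Δ4=5/3
row 1: diag=10, rhs=-5; c'=1/5, d'=-1/2
row 2: denom=8−2·1/5=38/5; d'=(-30−2·-1/2)/(38/5)=-145/38
row 3: denom=6−2·5/19=104/19; d'=(3−2·-145/38)/(104/19)=101/52
row 4: denom=8−1·19/104=813/104; d'=(28−1·101/52)/(813/104)=10/3
back: M4=10/3
back: M3=101/52−19/104·10/3=4/3
back: M2=-145/38−5/19·4/3=-25/6
back: M1=-1/2−1/5·-25/6=1/3
M: M0=0, M1=1/3, M2=-25/6, M3=4/3, M4=10/3, M5=0
seg 0: a=-5, c=M0/2=0, d=(M1−M0)/(6·3)=1/54, b=Δ0−h0·(2M0+M1)/6=13/6
seg 1: a=2, c=M1/2=1/6, d=(M2−M1)/(6·2)=-3/8, b=Δ1−h1·(2M1+M2)/6=8/3
seg 2: a=5, c=M2/2=-25/12, d=(M3−M2)/(6·2)=11/24, b=Δ2−h2·(2M2+M3)/6=-7/6
seg 3: a=-2, c=M3/2=2/3, d=(M4−M3)/(6·1)=1/3, b=Δ3−h3·(2M3+M4)/6=-4
seg 4: a=-5, c=M4/2=5/3, d=(M5−M4)/(6·3)=-5/27, b=Δ4−h4·(2M4+M5)/6=-5/3
t_q=11/2 → seg 2, τ=1/2; S=5+-7/6·τ+-25/12·τ²+11/24·τ³=253/64

  seg 0: a=-5 b=13/6 c=0 d=1/54
  seg 1: a=2 b=8/3 c=1/6 d=-3/8
  seg 2: a=5 b=-7/6 c=-25/12 d=11/24
  seg 3: a=-2 b=-4 c=2/3 d=1/3
  seg 4: a=-5 b=-5/3 c=5/3 d=-5/27
S(11/2) = 253/64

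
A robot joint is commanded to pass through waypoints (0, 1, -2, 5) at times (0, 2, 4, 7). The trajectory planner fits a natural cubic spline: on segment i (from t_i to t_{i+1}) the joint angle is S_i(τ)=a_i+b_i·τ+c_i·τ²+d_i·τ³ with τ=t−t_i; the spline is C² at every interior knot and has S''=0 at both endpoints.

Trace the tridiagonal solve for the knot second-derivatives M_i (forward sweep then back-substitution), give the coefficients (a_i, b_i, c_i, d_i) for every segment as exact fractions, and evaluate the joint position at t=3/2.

  seg 0: a=0 b=70/57 c=0 d=-83/456
  seg 1: a=1 b=-109/114 c=-83/76 d=187/456
  seg 2: a=-2 b=-23/57 c=26/19 d=-26/171
S(3/2) = 1493/1216

Δ: Δ0=1/2, Δ1=-3/2, Δ2=7/3
row 1: diag=8, rhs=-12; c'=1/4, d'=-3/2
row 2: denom=10−2·1/4=19/2; d'=(23−2·-3/2)/(19/2)=52/19
back: M2=52/19
back: M1=-3/2−1/4·52/19=-83/38
M: M0=0, M1=-83/38, M2=52/19, M3=0
seg 0: a=0, c=M0/2=0, d=(M1−M0)/(6·2)=-83/456, b=Δ0−h0·(2M0+M1)/6=70/57
seg 1: a=1, c=M1/2=-83/76, d=(M2−M1)/(6·2)=187/456, b=Δ1−h1·(2M1+M2)/6=-109/114
seg 2: a=-2, c=M2/2=26/19, d=(M3−M2)/(6·3)=-26/171, b=Δ2−h2·(2M2+M3)/6=-23/57
t_q=3/2 → seg 0, τ=3/2; S=0+70/57·τ+0·τ²+-83/456·τ³=1493/1216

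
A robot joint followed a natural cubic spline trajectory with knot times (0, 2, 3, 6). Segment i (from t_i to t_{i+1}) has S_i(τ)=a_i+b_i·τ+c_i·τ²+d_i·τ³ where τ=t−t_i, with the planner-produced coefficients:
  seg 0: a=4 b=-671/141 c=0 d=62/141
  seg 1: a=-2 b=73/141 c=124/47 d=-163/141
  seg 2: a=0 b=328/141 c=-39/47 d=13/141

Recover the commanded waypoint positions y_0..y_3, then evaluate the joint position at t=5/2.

y_0=4 y_1=-2 y_2=0 y_3=2
S(5/2) = -461/376

y_0 = S_0(0) = a_0 = 4
y_1 = S_1(0) = a_1 = -2
y_2 = S_2(0) = a_2 = 0
y_3 = S_2(3) = 2
t_q=5/2 is in segment 1 (τ=1/2); S_1(τ)=-461/376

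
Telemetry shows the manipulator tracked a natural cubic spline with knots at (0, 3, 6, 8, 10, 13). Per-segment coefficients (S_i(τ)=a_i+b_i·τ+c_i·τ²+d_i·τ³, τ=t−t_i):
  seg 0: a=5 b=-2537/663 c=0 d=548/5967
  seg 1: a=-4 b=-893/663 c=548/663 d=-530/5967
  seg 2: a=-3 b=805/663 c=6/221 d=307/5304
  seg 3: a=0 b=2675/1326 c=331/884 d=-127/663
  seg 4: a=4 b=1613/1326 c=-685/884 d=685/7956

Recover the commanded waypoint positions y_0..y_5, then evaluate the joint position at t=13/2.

y_0 = S_0(0) = a_0 = 5
y_1 = S_1(0) = a_1 = -4
y_2 = S_2(0) = a_2 = -3
y_3 = S_3(0) = a_3 = 0
y_4 = S_4(0) = a_4 = 4
y_5 = S_4(3) = 3
t_q=13/2 is in segment 2 (τ=1/2); S_2(τ)=-33647/14144

y_0=5 y_1=-4 y_2=-3 y_3=0 y_4=4 y_5=3
S(13/2) = -33647/14144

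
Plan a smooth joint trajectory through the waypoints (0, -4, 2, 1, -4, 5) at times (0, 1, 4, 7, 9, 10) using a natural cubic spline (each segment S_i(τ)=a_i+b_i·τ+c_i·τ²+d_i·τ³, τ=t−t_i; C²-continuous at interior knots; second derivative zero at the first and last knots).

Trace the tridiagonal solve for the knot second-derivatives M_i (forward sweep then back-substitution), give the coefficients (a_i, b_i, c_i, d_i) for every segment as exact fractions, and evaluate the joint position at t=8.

Δ: Δ0=-4, Δ1=2, Δ2=-1/3, Δ3=-5/2, Δ4=9
row 1: diag=8, rhs=36; c'=3/8, d'=9/2
row 2: denom=12−3·3/8=87/8; d'=(-14−3·9/2)/(87/8)=-220/87
row 3: denom=10−3·8/29=266/29; d'=(-13−3·-220/87)/(266/29)=-157/266
row 4: denom=6−2·29/133=740/133; d'=(69−2·-157/266)/(740/133)=4667/370
back: M4=4667/370
back: M3=-157/266−29/133·4667/370=-618/185
back: M2=-220/87−8/29·-618/185=-892/555
back: M1=9/2−3/8·-892/555=944/185
M: M0=0, M1=944/185, M2=-892/555, M3=-618/185, M4=4667/370, M5=0
seg 0: a=0, c=M0/2=0, d=(M1−M0)/(6·1)=472/555, b=Δ0−h0·(2M0+M1)/6=-2692/555
seg 1: a=-4, c=M1/2=472/185, d=(M2−M1)/(6·3)=-1862/4995, b=Δ1−h1·(2M1+M2)/6=-1276/555
seg 2: a=2, c=M2/2=-446/555, d=(M3−M2)/(6·3)=-13/135, b=Δ2−h2·(2M2+M3)/6=1634/555
seg 3: a=1, c=M3/2=-309/185, d=(M4−M3)/(6·2)=5903/4440, b=Δ3−h3·(2M3+M4)/6=-497/111
seg 4: a=-4, c=M4/2=4667/740, d=(M5−M4)/(6·1)=-4667/2220, b=Δ4−h4·(2M4+M5)/6=5323/1110
t_q=8 → seg 3, τ=1; S=1+-497/111·τ+-309/185·τ²+5903/4440·τ³=-5651/1480

  seg 0: a=0 b=-2692/555 c=0 d=472/555
  seg 1: a=-4 b=-1276/555 c=472/185 d=-1862/4995
  seg 2: a=2 b=1634/555 c=-446/555 d=-13/135
  seg 3: a=1 b=-497/111 c=-309/185 d=5903/4440
  seg 4: a=-4 b=5323/1110 c=4667/740 d=-4667/2220
S(8) = -5651/1480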